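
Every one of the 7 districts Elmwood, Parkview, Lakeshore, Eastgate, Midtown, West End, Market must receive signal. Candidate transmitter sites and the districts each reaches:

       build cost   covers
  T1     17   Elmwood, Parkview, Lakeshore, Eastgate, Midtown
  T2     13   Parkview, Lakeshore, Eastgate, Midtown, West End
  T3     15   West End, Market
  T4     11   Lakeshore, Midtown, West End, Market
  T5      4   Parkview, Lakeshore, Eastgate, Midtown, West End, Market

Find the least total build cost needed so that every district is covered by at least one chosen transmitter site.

T1, T5 cover every district at build cost 17 + 4 = 21.
Any cover uses at least 2 transmitter sites; among all covering selections none totals below 21.

21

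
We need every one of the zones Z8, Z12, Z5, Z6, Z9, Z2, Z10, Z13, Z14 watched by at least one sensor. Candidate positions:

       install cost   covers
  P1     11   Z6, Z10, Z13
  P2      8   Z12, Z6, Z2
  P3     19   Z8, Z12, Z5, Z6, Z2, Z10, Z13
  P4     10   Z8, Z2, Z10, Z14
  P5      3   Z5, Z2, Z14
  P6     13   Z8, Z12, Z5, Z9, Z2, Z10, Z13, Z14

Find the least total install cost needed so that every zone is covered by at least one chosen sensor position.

P2, P6 cover every zone at install cost 8 + 13 = 21.
Any cover uses at least 2 sensor positions; among all covering selections none totals below 21.
Greedy by coverage-per-install cost would pick P5, P6, P2 for 24 — worse than the optimum 21.

21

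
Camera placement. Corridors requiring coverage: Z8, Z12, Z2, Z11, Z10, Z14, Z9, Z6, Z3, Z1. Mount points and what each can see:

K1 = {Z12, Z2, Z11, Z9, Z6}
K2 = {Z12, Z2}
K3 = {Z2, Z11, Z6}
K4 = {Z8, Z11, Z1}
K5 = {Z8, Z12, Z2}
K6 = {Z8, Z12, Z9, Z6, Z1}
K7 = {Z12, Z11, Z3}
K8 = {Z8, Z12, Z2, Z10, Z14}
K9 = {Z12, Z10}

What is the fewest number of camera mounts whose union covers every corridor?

3

K6, K7, K8 together cover {Z8, Z12, Z2, Z11, Z10, Z14, Z9, Z6, Z3, Z1} — every corridor.
No 2 of the 9 camera mounts cover everything (all 36 pairs fall short), so 3 is minimum.
Greedy (largest uncovered first) would take K1, K8, K4, K7 — 4 camera mounts — but 3 suffice.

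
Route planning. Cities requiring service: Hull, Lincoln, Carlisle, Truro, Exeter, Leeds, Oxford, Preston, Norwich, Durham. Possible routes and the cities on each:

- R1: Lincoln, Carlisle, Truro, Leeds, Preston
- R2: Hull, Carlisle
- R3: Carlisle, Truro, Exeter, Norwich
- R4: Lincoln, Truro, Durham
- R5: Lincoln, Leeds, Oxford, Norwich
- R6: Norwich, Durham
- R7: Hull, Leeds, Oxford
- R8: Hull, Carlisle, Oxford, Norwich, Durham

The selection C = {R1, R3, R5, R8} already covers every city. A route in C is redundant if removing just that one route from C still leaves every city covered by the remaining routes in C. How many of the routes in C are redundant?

1

Drop R1: Preston uncovered — not redundant.
Drop R3: Exeter uncovered — not redundant.
Drop R5: the rest still cover every city — redundant.
Drop R8: Hull, Durham uncovered — not redundant.
1 redundant: R5.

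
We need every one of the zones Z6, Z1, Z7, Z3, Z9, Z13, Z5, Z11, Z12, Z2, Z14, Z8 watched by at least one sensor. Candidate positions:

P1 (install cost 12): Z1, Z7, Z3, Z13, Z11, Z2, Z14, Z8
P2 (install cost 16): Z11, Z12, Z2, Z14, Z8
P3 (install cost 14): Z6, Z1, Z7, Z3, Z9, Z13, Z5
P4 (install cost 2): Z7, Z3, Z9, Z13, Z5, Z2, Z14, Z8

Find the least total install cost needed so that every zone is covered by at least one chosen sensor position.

30

P2, P3 cover every zone at install cost 16 + 14 = 30.
Any cover uses at least 2 sensor positions; among all covering selections none totals below 30.
Greedy by coverage-per-install cost would pick P4, P1, P3, P2 for 44 — worse than the optimum 30.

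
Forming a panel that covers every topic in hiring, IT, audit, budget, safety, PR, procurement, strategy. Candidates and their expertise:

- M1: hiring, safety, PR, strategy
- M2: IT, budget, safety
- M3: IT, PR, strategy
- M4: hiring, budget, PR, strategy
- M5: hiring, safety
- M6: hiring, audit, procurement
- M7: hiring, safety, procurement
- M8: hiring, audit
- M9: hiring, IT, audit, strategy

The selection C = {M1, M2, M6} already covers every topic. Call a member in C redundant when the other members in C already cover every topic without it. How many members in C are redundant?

0

Drop M1: PR, strategy uncovered — not redundant.
Drop M2: IT, budget uncovered — not redundant.
Drop M6: audit, procurement uncovered — not redundant.
None of the members in C is redundant.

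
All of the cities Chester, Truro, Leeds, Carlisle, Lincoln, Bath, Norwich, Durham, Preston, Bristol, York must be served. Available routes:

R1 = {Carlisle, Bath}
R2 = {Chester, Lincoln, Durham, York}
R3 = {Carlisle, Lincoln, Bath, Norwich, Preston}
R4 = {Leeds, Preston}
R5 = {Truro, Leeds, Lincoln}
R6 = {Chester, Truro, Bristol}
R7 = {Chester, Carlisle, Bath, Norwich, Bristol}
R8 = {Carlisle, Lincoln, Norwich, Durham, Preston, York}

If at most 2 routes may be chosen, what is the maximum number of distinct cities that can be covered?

9

Choosing R6, R8 covers {Chester, Truro, Carlisle, Lincoln, Norwich, Durham, Preston, Bristol, York} — 9 cities.
No choice of 2 routes does better; here Leeds, Bath are left uncovered.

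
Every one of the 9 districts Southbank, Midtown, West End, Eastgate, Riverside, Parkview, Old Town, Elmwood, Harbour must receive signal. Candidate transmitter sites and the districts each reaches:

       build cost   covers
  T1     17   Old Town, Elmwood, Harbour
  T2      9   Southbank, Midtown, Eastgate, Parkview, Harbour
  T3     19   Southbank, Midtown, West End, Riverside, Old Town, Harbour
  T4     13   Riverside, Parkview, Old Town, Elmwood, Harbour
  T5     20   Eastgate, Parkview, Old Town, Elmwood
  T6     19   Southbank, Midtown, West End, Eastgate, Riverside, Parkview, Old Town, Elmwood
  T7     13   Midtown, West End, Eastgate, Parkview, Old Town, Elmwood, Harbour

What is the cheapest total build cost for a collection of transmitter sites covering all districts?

28

T2, T6 cover every district at build cost 9 + 19 = 28.
Any cover uses at least 2 transmitter sites; among all covering selections none totals below 28.
Greedy by coverage-per-build cost would pick T2, T4, T7 for 35 — worse than the optimum 28.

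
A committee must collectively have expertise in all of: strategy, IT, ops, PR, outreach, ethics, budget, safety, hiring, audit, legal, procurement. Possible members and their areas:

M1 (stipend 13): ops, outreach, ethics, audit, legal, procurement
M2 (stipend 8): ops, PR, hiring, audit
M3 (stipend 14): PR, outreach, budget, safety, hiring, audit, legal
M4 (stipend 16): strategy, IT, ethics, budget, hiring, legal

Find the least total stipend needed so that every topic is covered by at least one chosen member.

43

M1, M3, M4 cover every topic at stipend 13 + 14 + 16 = 43.
Any cover uses at least 3 members; among all covering selections none totals below 43.
Greedy by coverage-per-stipend would pick M2, M4, M1, M3 for 51 — worse than the optimum 43.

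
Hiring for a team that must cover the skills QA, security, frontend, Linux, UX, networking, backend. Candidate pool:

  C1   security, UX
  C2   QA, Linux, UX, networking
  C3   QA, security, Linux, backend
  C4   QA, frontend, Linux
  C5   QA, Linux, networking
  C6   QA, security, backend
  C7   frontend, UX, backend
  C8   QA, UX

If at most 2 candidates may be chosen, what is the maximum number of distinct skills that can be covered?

6

Choosing C2, C3 covers {QA, security, Linux, UX, networking, backend} — 6 skills.
No choice of 2 candidates does better; here frontend is left uncovered.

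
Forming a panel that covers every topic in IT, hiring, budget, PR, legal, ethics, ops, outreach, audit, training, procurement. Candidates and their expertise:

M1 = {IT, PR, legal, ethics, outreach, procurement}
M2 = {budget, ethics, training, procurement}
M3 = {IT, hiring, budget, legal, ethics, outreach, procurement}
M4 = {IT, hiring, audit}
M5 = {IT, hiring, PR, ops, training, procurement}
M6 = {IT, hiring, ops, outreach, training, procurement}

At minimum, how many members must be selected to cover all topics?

M3, M4, M5 together cover {IT, hiring, budget, PR, legal, ethics, ops, outreach, audit, training, procurement} — every topic.
No 2 of the 6 members cover everything (all 15 pairs fall short), so 3 is minimum.

3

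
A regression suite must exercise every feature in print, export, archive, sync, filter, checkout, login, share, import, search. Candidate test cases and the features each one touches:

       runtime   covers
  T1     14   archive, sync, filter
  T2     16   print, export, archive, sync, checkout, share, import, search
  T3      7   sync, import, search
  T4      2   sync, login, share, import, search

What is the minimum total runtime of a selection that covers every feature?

32

T1, T2, T4 cover every feature at runtime 14 + 16 + 2 = 32.
Any cover uses at least 3 test cases; among all covering selections none totals below 32.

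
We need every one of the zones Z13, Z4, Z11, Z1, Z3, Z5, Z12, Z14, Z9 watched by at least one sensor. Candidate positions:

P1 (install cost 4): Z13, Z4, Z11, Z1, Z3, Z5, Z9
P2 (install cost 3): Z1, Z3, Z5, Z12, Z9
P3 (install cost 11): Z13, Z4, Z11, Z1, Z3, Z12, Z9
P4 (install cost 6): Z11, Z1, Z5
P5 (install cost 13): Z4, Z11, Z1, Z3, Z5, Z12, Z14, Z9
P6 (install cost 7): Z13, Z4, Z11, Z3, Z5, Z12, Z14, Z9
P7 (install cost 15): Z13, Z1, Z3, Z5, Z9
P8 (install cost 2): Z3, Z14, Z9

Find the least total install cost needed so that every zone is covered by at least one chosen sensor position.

9

P1, P2, P8 cover every zone at install cost 4 + 3 + 2 = 9.
Any cover uses at least 2 sensor positions; among all covering selections none totals below 9.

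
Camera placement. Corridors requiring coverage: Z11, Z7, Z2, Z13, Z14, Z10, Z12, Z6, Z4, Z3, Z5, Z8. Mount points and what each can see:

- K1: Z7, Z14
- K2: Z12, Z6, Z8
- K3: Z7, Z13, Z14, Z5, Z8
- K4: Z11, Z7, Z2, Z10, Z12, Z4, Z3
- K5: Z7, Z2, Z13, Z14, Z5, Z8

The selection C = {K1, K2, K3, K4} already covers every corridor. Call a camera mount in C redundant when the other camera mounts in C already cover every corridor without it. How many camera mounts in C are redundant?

1

Drop K1: the rest still cover every corridor — redundant.
Drop K2: Z6 uncovered — not redundant.
Drop K3: Z13, Z5 uncovered — not redundant.
Drop K4: Z11, Z2, Z10, Z4, … uncovered — not redundant.
1 redundant: K1.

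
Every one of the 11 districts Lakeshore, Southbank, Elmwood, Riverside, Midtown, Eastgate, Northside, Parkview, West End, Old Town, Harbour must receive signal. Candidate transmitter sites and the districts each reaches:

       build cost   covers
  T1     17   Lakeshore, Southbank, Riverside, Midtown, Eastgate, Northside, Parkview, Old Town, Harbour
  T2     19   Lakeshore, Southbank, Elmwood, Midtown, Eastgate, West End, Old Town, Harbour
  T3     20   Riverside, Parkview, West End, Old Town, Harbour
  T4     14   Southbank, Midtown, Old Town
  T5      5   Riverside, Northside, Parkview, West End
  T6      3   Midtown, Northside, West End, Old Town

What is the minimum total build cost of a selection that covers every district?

24

T2, T5 cover every district at build cost 19 + 5 = 24.
Any cover uses at least 2 transmitter sites; among all covering selections none totals below 24.
Greedy by coverage-per-build cost would pick T6, T5, T2 for 27 — worse than the optimum 24.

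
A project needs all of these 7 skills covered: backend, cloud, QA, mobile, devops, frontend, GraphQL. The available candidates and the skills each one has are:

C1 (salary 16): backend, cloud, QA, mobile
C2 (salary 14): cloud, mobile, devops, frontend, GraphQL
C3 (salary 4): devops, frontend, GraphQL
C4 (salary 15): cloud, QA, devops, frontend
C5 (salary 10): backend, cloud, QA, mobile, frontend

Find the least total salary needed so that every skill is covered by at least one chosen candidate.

14

C3, C5 cover every skill at salary 4 + 10 = 14.
Any cover uses at least 2 candidates; among all covering selections none totals below 14.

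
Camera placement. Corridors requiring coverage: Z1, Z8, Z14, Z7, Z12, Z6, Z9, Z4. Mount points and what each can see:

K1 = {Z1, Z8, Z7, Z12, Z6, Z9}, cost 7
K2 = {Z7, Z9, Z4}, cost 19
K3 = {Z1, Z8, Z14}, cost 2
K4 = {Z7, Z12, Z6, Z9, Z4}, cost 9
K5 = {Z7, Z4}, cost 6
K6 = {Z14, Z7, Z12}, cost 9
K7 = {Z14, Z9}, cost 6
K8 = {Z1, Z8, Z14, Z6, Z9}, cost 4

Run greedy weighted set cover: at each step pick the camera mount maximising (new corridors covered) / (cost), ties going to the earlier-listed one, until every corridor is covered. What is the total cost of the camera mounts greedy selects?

Pick 1: K3 adds 3 new (Z1, Z8, Z14) at cost 2 (ratio 3/2).
Pick 2: K1 adds 4 new (Z7, Z12, Z6, Z9) at cost 7 (ratio 4/7).
Pick 3: K5 adds 1 new (Z4) at cost 6 (ratio 1/6).
Greedy total cost: 2 + 7 + 6 = 15. (The true optimum is 11, so greedy overshoots here.)

15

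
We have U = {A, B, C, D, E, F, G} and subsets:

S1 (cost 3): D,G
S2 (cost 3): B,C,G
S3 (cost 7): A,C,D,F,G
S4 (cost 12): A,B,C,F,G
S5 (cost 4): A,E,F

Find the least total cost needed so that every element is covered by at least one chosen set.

S1, S2, S5 cover every element at cost 3 + 3 + 4 = 10.
Any cover uses at least 3 sets; among all covering selections none totals below 10.

10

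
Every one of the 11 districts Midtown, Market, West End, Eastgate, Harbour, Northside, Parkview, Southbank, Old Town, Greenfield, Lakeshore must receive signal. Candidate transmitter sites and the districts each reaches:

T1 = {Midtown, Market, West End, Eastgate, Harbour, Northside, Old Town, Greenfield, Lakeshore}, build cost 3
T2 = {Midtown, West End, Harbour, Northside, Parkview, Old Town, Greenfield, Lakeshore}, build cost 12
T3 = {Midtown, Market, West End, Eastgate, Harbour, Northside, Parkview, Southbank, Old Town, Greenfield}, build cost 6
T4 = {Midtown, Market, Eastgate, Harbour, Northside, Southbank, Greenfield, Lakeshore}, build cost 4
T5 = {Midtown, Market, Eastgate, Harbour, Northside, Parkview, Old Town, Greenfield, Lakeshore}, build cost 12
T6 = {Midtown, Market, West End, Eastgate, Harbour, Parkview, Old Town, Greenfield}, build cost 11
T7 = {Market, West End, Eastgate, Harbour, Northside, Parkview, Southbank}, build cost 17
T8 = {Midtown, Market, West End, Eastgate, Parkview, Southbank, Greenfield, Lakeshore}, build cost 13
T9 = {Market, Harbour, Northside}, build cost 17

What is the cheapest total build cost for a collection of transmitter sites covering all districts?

T1, T3 cover every district at build cost 3 + 6 = 9.
Any cover uses at least 2 transmitter sites; among all covering selections none totals below 9.

9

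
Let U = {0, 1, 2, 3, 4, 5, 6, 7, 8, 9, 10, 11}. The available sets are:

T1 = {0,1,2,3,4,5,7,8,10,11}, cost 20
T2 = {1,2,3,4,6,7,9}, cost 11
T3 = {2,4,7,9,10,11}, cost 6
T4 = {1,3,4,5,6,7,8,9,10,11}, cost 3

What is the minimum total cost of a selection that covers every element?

T1, T4 cover every element at cost 20 + 3 = 23.
Any cover uses at least 2 sets; among all covering selections none totals below 23.
Greedy by coverage-per-cost would pick T4, T3, T1 for 29 — worse than the optimum 23.

23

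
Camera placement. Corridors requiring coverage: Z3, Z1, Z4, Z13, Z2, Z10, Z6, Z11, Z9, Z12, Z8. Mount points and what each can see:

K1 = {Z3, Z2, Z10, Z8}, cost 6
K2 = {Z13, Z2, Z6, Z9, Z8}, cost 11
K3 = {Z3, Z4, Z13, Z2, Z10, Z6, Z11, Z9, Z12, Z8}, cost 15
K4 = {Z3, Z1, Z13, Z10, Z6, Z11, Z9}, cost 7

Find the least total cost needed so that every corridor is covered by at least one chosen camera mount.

22

K3, K4 cover every corridor at cost 15 + 7 = 22.
Any cover uses at least 2 camera mounts; among all covering selections none totals below 22.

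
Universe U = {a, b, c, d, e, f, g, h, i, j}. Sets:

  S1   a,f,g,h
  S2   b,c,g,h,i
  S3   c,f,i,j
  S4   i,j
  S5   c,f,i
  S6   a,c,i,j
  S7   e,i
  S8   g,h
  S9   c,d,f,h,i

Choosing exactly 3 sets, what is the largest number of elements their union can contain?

9

Choosing S2, S6, S9 covers {a, b, c, d, f, g, h, i, j} — 9 elements.
No choice of 3 sets does better; here e is left uncovered.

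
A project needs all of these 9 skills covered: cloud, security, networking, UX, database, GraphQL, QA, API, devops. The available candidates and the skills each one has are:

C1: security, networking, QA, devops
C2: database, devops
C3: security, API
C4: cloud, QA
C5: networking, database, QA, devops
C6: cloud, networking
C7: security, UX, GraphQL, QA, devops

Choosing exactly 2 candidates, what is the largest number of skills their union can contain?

7

Choosing C5, C7 covers {security, networking, UX, database, GraphQL, QA, devops} — 7 skills.
No choice of 2 candidates does better; here cloud, API are left uncovered.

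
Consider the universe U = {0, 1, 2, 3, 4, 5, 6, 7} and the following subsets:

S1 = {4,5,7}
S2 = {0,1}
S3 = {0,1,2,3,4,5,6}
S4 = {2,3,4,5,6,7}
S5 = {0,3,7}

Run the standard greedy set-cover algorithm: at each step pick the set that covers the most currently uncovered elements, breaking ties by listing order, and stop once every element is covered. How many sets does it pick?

2

Pick 1: S3 covers 7 new elements (0, 1, 2, 3, 4, 5, 6).
Pick 2: S1 covers 1 new elements (7).
Greedy uses 2 sets.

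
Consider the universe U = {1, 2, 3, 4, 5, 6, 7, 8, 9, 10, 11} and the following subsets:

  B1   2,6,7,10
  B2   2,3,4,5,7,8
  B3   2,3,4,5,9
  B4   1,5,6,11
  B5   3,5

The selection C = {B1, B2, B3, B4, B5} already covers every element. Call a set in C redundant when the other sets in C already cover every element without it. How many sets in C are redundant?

Drop B1: 10 uncovered — not redundant.
Drop B2: 8 uncovered — not redundant.
Drop B3: 9 uncovered — not redundant.
Drop B4: 1, 11 uncovered — not redundant.
Drop B5: the rest still cover every element — redundant.
1 redundant: B5.

1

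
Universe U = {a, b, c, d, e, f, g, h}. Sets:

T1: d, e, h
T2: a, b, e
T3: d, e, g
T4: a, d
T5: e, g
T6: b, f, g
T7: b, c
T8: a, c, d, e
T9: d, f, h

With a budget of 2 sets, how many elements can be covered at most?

Choosing T6, T8 covers {a, b, c, d, e, f, g} — 7 elements.
No choice of 2 sets does better; here h is left uncovered.

7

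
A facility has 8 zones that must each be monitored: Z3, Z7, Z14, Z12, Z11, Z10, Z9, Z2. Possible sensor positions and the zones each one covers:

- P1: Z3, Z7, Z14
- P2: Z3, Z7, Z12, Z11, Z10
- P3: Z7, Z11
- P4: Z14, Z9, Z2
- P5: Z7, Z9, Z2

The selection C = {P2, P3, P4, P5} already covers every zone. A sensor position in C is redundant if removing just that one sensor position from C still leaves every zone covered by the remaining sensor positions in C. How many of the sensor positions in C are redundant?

Drop P2: Z3, Z12, Z10 uncovered — not redundant.
Drop P3: the rest still cover every zone — redundant.
Drop P4: Z14 uncovered — not redundant.
Drop P5: the rest still cover every zone — redundant.
2 redundant: P3, P5.

2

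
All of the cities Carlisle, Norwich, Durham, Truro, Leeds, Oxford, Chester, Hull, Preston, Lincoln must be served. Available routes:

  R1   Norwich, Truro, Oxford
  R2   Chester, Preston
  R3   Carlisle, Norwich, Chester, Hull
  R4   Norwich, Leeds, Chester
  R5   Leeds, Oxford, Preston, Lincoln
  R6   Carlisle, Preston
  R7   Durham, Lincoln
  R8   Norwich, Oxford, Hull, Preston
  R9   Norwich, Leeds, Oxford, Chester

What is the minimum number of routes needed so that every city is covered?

R1, R3, R5, R7 together cover {Carlisle, Norwich, Durham, Truro, Leeds, Oxford, Chester, Hull, Preston, Lincoln} — every city.
No 3 of the 9 routes cover everything (all 84 triples fall short), so 4 is minimum.

4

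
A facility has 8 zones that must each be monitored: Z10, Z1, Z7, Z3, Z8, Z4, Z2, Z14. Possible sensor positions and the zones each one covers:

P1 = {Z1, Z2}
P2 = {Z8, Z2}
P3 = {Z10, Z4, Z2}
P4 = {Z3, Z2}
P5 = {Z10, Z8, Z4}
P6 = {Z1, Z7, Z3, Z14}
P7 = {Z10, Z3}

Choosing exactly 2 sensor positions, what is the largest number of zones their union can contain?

7

Choosing P3, P6 covers {Z10, Z1, Z7, Z3, Z4, Z2, Z14} — 7 zones.
No choice of 2 sensor positions does better; here Z8 is left uncovered.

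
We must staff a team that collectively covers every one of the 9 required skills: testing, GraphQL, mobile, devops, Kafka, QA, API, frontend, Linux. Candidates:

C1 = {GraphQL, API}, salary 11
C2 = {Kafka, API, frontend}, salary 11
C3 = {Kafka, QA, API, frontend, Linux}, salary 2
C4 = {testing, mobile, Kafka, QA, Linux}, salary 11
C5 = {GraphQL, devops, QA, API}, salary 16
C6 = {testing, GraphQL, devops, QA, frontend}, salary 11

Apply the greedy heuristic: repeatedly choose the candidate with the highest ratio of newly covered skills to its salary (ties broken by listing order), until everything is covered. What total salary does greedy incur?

Pick 1: C3 adds 5 new (Kafka, QA, API, frontend, Linux) at salary 2 (ratio 5/2).
Pick 2: C6 adds 3 new (testing, GraphQL, devops) at salary 11 (ratio 3/11).
Pick 3: C4 adds 1 new (mobile) at salary 11 (ratio 1/11).
Greedy total salary: 2 + 11 + 11 = 24.

24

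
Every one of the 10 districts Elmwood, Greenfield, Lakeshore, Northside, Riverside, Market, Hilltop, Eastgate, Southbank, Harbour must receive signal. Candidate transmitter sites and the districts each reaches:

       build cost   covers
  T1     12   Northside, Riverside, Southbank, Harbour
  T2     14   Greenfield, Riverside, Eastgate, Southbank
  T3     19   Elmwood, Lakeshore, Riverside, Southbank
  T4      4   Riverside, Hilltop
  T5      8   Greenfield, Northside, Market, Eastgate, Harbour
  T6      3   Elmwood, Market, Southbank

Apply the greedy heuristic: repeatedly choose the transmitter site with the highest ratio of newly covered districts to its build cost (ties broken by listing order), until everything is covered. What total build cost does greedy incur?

Pick 1: T6 adds 3 new (Elmwood, Market, Southbank) at build cost 3 (ratio 3/3).
Pick 2: T4 adds 2 new (Riverside, Hilltop) at build cost 4 (ratio 2/4).
Pick 3: T5 adds 4 new (Greenfield, Northside, Eastgate, Harbour) at build cost 8 (ratio 4/8).
Pick 4: T3 adds 1 new (Lakeshore) at build cost 19 (ratio 1/19).
Greedy total build cost: 3 + 4 + 8 + 19 = 34. (The true optimum is 31, so greedy overshoots here.)

34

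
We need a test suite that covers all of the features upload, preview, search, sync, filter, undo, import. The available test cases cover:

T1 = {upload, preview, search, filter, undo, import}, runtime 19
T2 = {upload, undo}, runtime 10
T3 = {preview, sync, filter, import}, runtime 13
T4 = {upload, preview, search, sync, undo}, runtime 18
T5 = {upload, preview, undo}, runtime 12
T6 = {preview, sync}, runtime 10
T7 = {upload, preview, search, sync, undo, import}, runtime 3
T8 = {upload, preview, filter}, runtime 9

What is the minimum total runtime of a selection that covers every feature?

T7, T8 cover every feature at runtime 3 + 9 = 12.
Any cover uses at least 2 test cases; among all covering selections none totals below 12.

12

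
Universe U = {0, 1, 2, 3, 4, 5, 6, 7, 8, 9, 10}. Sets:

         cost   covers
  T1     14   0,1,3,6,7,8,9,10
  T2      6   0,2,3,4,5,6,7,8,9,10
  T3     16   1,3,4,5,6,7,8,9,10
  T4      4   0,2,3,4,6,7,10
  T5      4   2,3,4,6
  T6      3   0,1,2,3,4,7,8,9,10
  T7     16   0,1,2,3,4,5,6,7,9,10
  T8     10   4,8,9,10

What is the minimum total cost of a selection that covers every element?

T2, T6 cover every element at cost 6 + 3 = 9.
Any cover uses at least 2 sets; among all covering selections none totals below 9.

9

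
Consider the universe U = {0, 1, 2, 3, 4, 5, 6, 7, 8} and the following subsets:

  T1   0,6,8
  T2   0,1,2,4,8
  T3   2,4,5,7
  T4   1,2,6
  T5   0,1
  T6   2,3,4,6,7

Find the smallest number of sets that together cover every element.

3

T2, T3, T6 together cover {0, 1, 2, 3, 4, 5, 6, 7, 8} — every element.
No 2 of the 6 sets cover everything (all 15 pairs fall short), so 3 is minimum.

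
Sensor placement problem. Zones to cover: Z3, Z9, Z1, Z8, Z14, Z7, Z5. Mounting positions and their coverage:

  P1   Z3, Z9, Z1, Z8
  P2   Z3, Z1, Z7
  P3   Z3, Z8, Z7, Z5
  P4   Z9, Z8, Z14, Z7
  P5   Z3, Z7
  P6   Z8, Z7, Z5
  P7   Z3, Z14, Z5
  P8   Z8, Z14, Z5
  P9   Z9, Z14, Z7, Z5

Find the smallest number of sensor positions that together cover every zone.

2

P1, P9 together cover {Z3, Z9, Z1, Z8, Z14, Z7, Z5} — every zone.
No single sensor position contains all 7 zones, so 2 is optimal.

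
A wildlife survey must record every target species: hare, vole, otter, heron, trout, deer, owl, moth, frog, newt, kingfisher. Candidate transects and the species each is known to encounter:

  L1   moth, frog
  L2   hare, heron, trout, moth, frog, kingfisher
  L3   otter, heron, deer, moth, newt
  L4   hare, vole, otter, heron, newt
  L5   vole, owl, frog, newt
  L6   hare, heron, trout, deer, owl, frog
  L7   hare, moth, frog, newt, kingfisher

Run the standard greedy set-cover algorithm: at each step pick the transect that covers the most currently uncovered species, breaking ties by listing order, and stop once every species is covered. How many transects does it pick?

3

Pick 1: L2 covers 6 new species (hare, heron, trout, moth, frog, kingfisher).
Pick 2: L3 covers 3 new species (otter, deer, newt).
Pick 3: L5 covers 2 new species (vole, owl).
Greedy uses 3 transects.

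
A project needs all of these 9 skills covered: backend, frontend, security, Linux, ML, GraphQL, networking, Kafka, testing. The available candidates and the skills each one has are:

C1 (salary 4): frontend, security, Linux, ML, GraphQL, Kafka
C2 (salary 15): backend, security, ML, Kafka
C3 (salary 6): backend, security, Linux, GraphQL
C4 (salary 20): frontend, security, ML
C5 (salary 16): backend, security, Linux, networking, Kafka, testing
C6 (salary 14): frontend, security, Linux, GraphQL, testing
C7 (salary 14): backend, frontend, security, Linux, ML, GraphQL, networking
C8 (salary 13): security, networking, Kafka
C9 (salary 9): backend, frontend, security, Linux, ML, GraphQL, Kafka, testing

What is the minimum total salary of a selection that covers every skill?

20

C1, C5 cover every skill at salary 4 + 16 = 20.
Any cover uses at least 2 candidates; among all covering selections none totals below 20.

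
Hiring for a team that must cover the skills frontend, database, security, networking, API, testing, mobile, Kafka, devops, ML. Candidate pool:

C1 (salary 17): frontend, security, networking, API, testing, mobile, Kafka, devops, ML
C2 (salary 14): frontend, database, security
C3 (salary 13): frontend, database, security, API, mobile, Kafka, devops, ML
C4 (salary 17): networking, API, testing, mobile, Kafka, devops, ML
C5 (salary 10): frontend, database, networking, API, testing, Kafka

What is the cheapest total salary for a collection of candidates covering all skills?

C3, C5 cover every skill at salary 13 + 10 = 23.
Any cover uses at least 2 candidates; among all covering selections none totals below 23.

23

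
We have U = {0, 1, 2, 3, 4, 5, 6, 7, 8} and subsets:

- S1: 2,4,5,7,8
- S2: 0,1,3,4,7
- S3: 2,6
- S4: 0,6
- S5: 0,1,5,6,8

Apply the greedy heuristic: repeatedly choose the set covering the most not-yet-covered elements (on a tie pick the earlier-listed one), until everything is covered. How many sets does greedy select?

Pick 1: S1 covers 5 new elements (2, 4, 5, 7, 8).
Pick 2: S2 covers 3 new elements (0, 1, 3).
Pick 3: S3 covers 1 new elements (6).
Greedy uses 3 sets.

3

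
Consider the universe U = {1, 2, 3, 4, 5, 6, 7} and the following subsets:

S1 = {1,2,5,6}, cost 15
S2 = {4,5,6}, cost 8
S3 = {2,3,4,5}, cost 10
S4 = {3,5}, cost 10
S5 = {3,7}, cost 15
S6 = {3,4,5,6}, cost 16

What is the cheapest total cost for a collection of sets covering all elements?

38

S1, S2, S5 cover every element at cost 15 + 8 + 15 = 38.
Any cover uses at least 3 sets; among all covering selections none totals below 38.
Greedy by coverage-per-cost would pick S3, S1, S5 for 40 — worse than the optimum 38.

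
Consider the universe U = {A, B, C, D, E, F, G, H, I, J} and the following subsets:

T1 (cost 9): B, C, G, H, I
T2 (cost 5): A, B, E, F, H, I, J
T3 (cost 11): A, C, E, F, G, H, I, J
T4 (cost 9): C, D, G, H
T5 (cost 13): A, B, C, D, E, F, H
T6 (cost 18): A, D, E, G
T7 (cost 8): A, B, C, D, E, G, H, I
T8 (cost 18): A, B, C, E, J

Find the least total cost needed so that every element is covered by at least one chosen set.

T2, T7 cover every element at cost 5 + 8 = 13.
Any cover uses at least 2 sets; among all covering selections none totals below 13.

13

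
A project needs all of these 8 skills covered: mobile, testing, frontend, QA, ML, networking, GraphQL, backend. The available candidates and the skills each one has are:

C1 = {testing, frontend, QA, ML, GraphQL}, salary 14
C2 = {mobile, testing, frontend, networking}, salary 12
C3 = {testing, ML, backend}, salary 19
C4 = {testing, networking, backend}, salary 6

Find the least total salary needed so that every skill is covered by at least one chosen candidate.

C1, C2, C4 cover every skill at salary 14 + 12 + 6 = 32.
Any cover uses at least 3 candidates; among all covering selections none totals below 32.

32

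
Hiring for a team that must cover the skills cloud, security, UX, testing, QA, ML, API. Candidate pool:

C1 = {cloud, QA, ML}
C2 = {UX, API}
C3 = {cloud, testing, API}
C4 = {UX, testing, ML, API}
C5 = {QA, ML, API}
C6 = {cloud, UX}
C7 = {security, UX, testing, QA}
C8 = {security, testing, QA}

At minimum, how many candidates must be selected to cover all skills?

C1, C2, C7 together cover {cloud, security, UX, testing, QA, ML, API} — every skill.
No 2 of the 8 candidates cover everything (all 28 pairs fall short), so 3 is minimum.

3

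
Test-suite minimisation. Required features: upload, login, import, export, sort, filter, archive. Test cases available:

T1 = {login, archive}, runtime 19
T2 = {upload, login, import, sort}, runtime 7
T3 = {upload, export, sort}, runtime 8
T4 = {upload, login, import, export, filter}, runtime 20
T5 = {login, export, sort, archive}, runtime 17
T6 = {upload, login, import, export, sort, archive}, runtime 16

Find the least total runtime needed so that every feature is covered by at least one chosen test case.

36

T4, T6 cover every feature at runtime 20 + 16 = 36.
Any cover uses at least 2 test cases; among all covering selections none totals below 36.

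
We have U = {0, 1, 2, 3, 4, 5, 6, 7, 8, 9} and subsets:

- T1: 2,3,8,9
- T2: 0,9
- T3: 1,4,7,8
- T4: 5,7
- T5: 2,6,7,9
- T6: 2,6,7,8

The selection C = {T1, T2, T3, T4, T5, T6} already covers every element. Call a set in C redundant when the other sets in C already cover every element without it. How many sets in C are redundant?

Drop T1: 3 uncovered — not redundant.
Drop T2: 0 uncovered — not redundant.
Drop T3: 1, 4 uncovered — not redundant.
Drop T4: 5 uncovered — not redundant.
Drop T5: the rest still cover every element — redundant.
Drop T6: the rest still cover every element — redundant.
2 redundant: T5, T6.

2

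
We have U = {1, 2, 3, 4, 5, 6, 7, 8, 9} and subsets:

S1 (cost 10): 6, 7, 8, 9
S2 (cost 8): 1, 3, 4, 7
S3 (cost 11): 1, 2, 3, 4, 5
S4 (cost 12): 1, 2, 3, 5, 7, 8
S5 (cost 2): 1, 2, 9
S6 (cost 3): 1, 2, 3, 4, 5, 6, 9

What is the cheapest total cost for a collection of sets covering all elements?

S1, S6 cover every element at cost 10 + 3 = 13.
Any cover uses at least 2 sets; among all covering selections none totals below 13.

13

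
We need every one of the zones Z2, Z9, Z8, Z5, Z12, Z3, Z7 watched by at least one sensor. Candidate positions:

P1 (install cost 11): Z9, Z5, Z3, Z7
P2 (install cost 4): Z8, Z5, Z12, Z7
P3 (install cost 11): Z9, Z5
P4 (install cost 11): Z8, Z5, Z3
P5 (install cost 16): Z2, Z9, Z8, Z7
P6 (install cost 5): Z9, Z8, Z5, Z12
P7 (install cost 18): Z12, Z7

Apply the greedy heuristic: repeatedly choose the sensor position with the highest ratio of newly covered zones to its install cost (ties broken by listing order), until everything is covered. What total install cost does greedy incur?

Pick 1: P2 adds 4 new (Z8, Z5, Z12, Z7) at install cost 4 (ratio 4/4).
Pick 2: P6 adds 1 new (Z9) at install cost 5 (ratio 1/5).
Pick 3: P1 adds 1 new (Z3) at install cost 11 (ratio 1/11).
Pick 4: P5 adds 1 new (Z2) at install cost 16 (ratio 1/16).
Greedy total install cost: 4 + 5 + 11 + 16 = 36. (The true optimum is 31, so greedy overshoots here.)

36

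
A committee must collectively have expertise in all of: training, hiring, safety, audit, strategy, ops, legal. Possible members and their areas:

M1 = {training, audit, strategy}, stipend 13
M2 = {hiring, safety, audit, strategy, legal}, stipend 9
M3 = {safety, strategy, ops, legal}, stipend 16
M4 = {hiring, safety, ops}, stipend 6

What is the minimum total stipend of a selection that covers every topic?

28

M1, M2, M4 cover every topic at stipend 13 + 9 + 6 = 28.
Any cover uses at least 3 members; among all covering selections none totals below 28.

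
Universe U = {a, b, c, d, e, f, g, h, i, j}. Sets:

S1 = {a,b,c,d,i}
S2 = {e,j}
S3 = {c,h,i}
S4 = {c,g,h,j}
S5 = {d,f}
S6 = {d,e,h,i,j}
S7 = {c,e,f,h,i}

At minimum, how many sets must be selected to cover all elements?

3

S1, S4, S7 together cover {a, b, c, d, e, f, g, h, i, j} — every element.
No 2 of the 7 sets cover everything (all 21 pairs fall short), so 3 is minimum.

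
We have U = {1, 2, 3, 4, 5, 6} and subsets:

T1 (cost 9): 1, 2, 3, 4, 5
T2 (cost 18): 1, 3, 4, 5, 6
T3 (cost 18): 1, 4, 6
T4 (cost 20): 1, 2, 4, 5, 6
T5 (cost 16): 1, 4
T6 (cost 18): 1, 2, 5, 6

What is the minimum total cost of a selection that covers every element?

T1, T2 cover every element at cost 9 + 18 = 27.
Any cover uses at least 2 sets; among all covering selections none totals below 27.

27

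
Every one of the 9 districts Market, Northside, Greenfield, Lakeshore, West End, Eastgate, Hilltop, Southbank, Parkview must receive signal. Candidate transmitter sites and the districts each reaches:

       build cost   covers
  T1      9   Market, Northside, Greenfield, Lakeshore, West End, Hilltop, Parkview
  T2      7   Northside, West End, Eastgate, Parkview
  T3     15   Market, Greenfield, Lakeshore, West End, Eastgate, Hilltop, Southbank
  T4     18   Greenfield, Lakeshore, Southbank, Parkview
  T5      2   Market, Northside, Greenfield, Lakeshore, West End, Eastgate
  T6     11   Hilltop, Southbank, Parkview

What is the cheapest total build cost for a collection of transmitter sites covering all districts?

T5, T6 cover every district at build cost 2 + 11 = 13.
Any cover uses at least 2 transmitter sites; among all covering selections none totals below 13.

13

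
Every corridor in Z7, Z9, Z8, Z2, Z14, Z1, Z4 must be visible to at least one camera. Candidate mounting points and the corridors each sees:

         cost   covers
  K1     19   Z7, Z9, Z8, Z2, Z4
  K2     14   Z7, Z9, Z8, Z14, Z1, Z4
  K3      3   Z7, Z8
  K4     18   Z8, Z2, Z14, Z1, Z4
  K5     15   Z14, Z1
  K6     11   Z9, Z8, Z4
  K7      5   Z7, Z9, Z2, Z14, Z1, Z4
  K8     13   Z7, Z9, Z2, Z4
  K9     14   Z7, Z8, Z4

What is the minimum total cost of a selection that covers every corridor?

8

K3, K7 cover every corridor at cost 3 + 5 = 8.
Any cover uses at least 2 camera mounts; among all covering selections none totals below 8.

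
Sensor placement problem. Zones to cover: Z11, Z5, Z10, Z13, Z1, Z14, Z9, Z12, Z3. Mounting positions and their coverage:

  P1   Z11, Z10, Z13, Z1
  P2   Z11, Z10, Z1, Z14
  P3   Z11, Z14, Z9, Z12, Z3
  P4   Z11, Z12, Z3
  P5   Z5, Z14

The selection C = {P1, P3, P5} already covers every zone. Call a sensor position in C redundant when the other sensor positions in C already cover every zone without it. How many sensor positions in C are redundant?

0

Drop P1: Z10, Z13, Z1 uncovered — not redundant.
Drop P3: Z9, Z12, Z3 uncovered — not redundant.
Drop P5: Z5 uncovered — not redundant.
None of the sensor positions in C is redundant.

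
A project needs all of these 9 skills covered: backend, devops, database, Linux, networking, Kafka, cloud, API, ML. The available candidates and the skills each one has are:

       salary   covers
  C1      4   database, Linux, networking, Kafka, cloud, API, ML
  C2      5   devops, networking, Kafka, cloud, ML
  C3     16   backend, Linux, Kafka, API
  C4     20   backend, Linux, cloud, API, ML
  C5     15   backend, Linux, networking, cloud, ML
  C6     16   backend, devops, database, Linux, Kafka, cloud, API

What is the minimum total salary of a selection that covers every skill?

20

C1, C6 cover every skill at salary 4 + 16 = 20.
Any cover uses at least 2 candidates; among all covering selections none totals below 20.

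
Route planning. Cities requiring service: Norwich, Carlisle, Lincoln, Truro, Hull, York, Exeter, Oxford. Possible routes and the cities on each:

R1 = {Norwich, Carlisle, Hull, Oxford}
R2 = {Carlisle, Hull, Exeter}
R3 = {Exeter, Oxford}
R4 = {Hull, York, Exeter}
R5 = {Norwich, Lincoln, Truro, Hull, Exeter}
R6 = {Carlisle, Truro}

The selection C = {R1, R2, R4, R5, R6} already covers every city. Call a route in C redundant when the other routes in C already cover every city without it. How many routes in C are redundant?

2

Drop R1: Oxford uncovered — not redundant.
Drop R2: the rest still cover every city — redundant.
Drop R4: York uncovered — not redundant.
Drop R5: Lincoln uncovered — not redundant.
Drop R6: the rest still cover every city — redundant.
2 redundant: R2, R6.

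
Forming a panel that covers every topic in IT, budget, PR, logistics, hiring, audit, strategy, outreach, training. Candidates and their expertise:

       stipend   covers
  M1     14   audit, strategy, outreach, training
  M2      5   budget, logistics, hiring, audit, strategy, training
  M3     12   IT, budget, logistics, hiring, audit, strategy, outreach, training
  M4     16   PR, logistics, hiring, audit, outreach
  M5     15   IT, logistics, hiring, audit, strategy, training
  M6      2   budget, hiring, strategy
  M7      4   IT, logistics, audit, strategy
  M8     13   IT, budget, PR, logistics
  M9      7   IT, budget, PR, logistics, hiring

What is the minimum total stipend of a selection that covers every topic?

M3, M9 cover every topic at stipend 12 + 7 = 19.
Any cover uses at least 2 members; among all covering selections none totals below 19.
Greedy by coverage-per-stipend would pick M6, M7, M2, M9, M3 for 30 — worse than the optimum 19.

19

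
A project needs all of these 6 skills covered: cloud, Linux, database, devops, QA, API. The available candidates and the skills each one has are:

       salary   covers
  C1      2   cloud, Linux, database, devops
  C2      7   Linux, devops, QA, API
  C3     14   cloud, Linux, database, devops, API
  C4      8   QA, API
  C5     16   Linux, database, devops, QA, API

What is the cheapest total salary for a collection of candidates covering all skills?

C1, C2 cover every skill at salary 2 + 7 = 9.
Any cover uses at least 2 candidates; among all covering selections none totals below 9.

9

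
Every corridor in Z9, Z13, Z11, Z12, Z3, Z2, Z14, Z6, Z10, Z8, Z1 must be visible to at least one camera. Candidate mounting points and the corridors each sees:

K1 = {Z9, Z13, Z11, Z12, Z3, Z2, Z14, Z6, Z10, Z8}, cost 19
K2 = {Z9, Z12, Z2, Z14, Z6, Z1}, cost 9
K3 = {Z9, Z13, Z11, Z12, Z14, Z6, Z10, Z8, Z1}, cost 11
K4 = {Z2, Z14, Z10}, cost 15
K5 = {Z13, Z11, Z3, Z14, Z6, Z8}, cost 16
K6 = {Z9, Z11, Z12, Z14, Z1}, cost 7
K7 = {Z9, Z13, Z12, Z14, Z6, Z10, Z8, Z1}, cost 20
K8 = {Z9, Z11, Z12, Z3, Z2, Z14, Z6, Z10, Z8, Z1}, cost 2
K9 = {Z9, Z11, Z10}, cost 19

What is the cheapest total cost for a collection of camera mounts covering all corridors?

13

K3, K8 cover every corridor at cost 11 + 2 = 13.
Any cover uses at least 2 camera mounts; among all covering selections none totals below 13.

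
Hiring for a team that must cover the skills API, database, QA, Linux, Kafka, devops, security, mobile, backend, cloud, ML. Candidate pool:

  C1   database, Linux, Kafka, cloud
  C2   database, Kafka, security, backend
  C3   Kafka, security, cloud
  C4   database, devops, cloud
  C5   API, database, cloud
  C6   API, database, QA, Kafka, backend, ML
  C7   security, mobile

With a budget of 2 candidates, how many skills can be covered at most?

Choosing C1, C6 covers {API, database, QA, Linux, Kafka, backend, cloud, ML} — 8 skills.
No choice of 2 candidates does better; here devops, security, mobile are left uncovered.

8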